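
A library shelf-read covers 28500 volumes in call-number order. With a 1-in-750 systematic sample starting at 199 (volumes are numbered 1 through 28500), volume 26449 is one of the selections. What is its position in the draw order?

36

k = 750
position = (26449 − 199)/750 + 1 = 26250/750 + 1 = 35 + 1 = 36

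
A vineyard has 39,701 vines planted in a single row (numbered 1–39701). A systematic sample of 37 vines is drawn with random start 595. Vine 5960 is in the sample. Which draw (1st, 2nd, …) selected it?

k = 39701/37 = 1073
position = (5960 − 595)/1073 + 1 = 5365/1073 + 1 = 5 + 1 = 6

6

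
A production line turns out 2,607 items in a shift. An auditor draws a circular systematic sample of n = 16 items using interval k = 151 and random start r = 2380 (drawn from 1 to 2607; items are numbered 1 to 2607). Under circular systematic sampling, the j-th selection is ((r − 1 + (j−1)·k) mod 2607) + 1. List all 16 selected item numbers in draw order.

2380, 2531, 75, 226, 377, 528, 679, 830, 981, 1132, 1283, 1434, 1585, 1736, 1887, 2038

Selection 1: 2380
Selection 2: 2380 + 151 = 2531
Selection 3: 2531 + 151 = 2682 → 2682 − 2607 = 75
Selection 4: 75 + 151 = 226
Selection 5: 226 + 151 = 377
Selection 6: 377 + 151 = 528
Selection 7: 528 + 151 = 679
Selection 8: 679 + 151 = 830
Selection 9: 830 + 151 = 981
Selection 10: 981 + 151 = 1132
Selection 11: 1132 + 151 = 1283
Selection 12: 1283 + 151 = 1434
Selection 13: 1434 + 151 = 1585
Selection 14: 1585 + 151 = 1736
Selection 15: 1736 + 151 = 1887
Selection 16: 1887 + 151 = 2038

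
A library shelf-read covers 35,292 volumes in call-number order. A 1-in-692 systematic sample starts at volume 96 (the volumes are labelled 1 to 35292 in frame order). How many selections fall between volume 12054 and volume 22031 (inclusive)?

k = 692
First selection ≥ 12054: 96 + ⌈(12054−96)/692⌉·692 = 96 + 18×692 = 12552
Last selection ≤ 22031: 96 + ⌊(22031−96)/692⌋·692 = 96 + 31×692 = 21548
Count = 31 − 18 + 1 = 14

14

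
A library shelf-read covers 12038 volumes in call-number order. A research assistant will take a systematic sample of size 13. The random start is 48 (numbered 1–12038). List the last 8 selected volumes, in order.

4678, 5604, 6530, 7456, 8382, 9308, 10234, 11160

k = N/n = 12038/13 = 926
6th selection = 48 + 5×926 = 4678
7th: 4678 + 926 = 5604
8th: 5604 + 926 = 6530
9th: 6530 + 926 = 7456
10th: 7456 + 926 = 8382
11th: 8382 + 926 = 9308
12th: 9308 + 926 = 10234
13th: 10234 + 926 = 11160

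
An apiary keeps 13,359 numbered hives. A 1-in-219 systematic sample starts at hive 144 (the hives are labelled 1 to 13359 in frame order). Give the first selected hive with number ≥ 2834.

k = 219
Steps past start: ⌈(2834 − 144)/219⌉ = ⌈2690/219⌉ = 13
Selected hive: 144 + 13×219 = 2991

2991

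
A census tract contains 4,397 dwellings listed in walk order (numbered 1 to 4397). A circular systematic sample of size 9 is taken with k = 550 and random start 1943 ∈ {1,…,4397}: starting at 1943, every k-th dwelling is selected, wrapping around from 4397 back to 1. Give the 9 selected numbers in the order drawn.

1943, 2493, 3043, 3593, 4143, 296, 846, 1396, 1946

Selection 1: 1943
Selection 2: 1943 + 550 = 2493
Selection 3: 2493 + 550 = 3043
Selection 4: 3043 + 550 = 3593
Selection 5: 3593 + 550 = 4143
Selection 6: 4143 + 550 = 4693 → 4693 − 4397 = 296
Selection 7: 296 + 550 = 846
Selection 8: 846 + 550 = 1396
Selection 9: 1396 + 550 = 1946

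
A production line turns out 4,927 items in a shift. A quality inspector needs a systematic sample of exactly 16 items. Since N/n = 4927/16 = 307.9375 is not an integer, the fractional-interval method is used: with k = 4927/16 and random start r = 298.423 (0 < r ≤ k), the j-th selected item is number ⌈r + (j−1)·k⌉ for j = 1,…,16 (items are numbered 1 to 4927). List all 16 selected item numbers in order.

299, 607, 915, 1223, 1531, 1839, 2147, 2454, 2762, 3070, 3378, 3686, 3994, 4302, 4610, 4918

j=1: r + 0k = 298.423 → ⌈·⌉ = 299
j=2: r + 1k = 606.3605 → ⌈·⌉ = 607
j=3: r + 2k = 914.298 → ⌈·⌉ = 915
j=4: r + 3k = 1222.2355 → ⌈·⌉ = 1223
j=5: r + 4k = 1530.173 → ⌈·⌉ = 1531
j=6: r + 5k = 1838.1105 → ⌈·⌉ = 1839
j=7: r + 6k = 2146.048 → ⌈·⌉ = 2147
j=8: r + 7k = 2453.9855 → ⌈·⌉ = 2454
j=9: r + 8k = 2761.923 → ⌈·⌉ = 2762
j=10: r + 9k = 3069.8605 → ⌈·⌉ = 3070
j=11: r + 10k = 3377.798 → ⌈·⌉ = 3378
j=12: r + 11k = 3685.7355 → ⌈·⌉ = 3686
j=13: r + 12k = 3993.673 → ⌈·⌉ = 3994
j=14: r + 13k = 4301.6105 → ⌈·⌉ = 4302
j=15: r + 14k = 4609.548 → ⌈·⌉ = 4610
j=16: r + 15k = 4917.4855 → ⌈·⌉ = 4918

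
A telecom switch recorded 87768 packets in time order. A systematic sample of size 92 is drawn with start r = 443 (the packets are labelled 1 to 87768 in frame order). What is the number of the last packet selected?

87257

k = 87768/92 = 954
92nd selection = r + (92−1)·k = 443 + 91×954 = 443 + 86814 = 87257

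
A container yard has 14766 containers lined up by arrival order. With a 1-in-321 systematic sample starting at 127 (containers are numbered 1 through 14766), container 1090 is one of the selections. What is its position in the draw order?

k = 321
position = (1090 − 127)/321 + 1 = 963/321 + 1 = 3 + 1 = 4

4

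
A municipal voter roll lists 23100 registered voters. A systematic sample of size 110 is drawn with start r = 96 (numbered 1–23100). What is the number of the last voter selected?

22986

k = 23100/110 = 210
110th selection = r + (110−1)·k = 96 + 109×210 = 96 + 22890 = 22986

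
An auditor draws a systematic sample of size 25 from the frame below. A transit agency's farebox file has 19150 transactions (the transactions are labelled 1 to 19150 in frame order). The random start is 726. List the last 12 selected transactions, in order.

10684, 11450, 12216, 12982, 13748, 14514, 15280, 16046, 16812, 17578, 18344, 19110

k = N/n = 19150/25 = 766
14th selection = 726 + 13×766 = 10684
15th: 10684 + 766 = 11450
16th: 11450 + 766 = 12216
17th: 12216 + 766 = 12982
18th: 12982 + 766 = 13748
19th: 13748 + 766 = 14514
20th: 14514 + 766 = 15280
21st: 15280 + 766 = 16046
22nd: 16046 + 766 = 16812
23rd: 16812 + 766 = 17578
24th: 17578 + 766 = 18344
25th: 18344 + 766 = 19110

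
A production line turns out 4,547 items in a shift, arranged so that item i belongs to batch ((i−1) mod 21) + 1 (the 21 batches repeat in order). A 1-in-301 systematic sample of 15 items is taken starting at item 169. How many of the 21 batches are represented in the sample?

Consecutive selections differ by k = 301, so their batch numbers differ by 301 mod 21 = 7.
gcd(301, 21) = 7, so the sample visits 21/7 = 3 distinct residues mod 21.
Start 169 is batch 1; the batches hit are 1, 8, 15.

3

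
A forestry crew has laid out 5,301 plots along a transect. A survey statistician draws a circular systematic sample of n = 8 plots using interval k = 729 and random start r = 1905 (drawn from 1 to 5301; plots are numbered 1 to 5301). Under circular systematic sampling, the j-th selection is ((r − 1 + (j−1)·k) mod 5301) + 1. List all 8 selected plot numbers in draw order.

1905, 2634, 3363, 4092, 4821, 249, 978, 1707

Selection 1: 1905
Selection 2: 1905 + 729 = 2634
Selection 3: 2634 + 729 = 3363
Selection 4: 3363 + 729 = 4092
Selection 5: 4092 + 729 = 4821
Selection 6: 4821 + 729 = 5550 → 5550 − 5301 = 249
Selection 7: 249 + 729 = 978
Selection 8: 978 + 729 = 1707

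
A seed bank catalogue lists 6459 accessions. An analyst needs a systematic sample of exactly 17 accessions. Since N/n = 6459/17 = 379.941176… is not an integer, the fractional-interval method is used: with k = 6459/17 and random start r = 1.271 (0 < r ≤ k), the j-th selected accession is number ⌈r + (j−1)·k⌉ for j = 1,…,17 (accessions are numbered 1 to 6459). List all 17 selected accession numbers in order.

j=1: r + 0k = 1.271 → ⌈·⌉ = 2
j=2: r + 1k = 381.212176… → ⌈·⌉ = 382
j=3: r + 2k = 761.153352… → ⌈·⌉ = 762
j=4: r + 3k = 1141.094529… → ⌈·⌉ = 1142
j=5: r + 4k = 1521.035705… → ⌈·⌉ = 1522
j=6: r + 5k = 1900.976882… → ⌈·⌉ = 1901
j=7: r + 6k = 2280.918058… → ⌈·⌉ = 2281
j=8: r + 7k = 2660.859235… → ⌈·⌉ = 2661
j=9: r + 8k = 3040.800411… → ⌈·⌉ = 3041
j=10: r + 9k = 3420.741588… → ⌈·⌉ = 3421
j=11: r + 10k = 3800.682764… → ⌈·⌉ = 3801
j=12: r + 11k = 4180.623941… → ⌈·⌉ = 4181
j=13: r + 12k = 4560.565117… → ⌈·⌉ = 4561
j=14: r + 13k = 4940.506294… → ⌈·⌉ = 4941
j=15: r + 14k = 5320.447470… → ⌈·⌉ = 5321
j=16: r + 15k = 5700.388647… → ⌈·⌉ = 5701
j=17: r + 16k = 6080.329823… → ⌈·⌉ = 6081

2, 382, 762, 1142, 1522, 1901, 2281, 2661, 3041, 3421, 3801, 4181, 4561, 4941, 5321, 5701, 6081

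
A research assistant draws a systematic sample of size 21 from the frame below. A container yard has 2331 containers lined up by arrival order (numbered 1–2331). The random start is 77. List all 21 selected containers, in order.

k = N/n = 2331/21 = 111
container 1: 77
container 2: 77 + 111 = 188
container 3: 188 + 111 = 299
container 4: 299 + 111 = 410
container 5: 410 + 111 = 521
container 6: 521 + 111 = 632
container 7: 632 + 111 = 743
container 8: 743 + 111 = 854
container 9: 854 + 111 = 965
container 10: 965 + 111 = 1076
container 11: 1076 + 111 = 1187
container 12: 1187 + 111 = 1298
container 13: 1298 + 111 = 1409
container 14: 1409 + 111 = 1520
container 15: 1520 + 111 = 1631
container 16: 1631 + 111 = 1742
container 17: 1742 + 111 = 1853
container 18: 1853 + 111 = 1964
container 19: 1964 + 111 = 2075
container 20: 2075 + 111 = 2186
container 21: 2186 + 111 = 2297

77, 188, 299, 410, 521, 632, 743, 854, 965, 1076, 1187, 1298, 1409, 1520, 1631, 1742, 1853, 1964, 2075, 2186, 2297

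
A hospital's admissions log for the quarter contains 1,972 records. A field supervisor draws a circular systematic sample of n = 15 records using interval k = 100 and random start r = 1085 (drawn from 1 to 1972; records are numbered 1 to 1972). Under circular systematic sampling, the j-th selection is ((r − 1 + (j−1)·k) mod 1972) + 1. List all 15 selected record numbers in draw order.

Selection 1: 1085
Selection 2: 1085 + 100 = 1185
Selection 3: 1185 + 100 = 1285
Selection 4: 1285 + 100 = 1385
Selection 5: 1385 + 100 = 1485
Selection 6: 1485 + 100 = 1585
Selection 7: 1585 + 100 = 1685
Selection 8: 1685 + 100 = 1785
Selection 9: 1785 + 100 = 1885
Selection 10: 1885 + 100 = 1985 → 1985 − 1972 = 13
Selection 11: 13 + 100 = 113
Selection 12: 113 + 100 = 213
Selection 13: 213 + 100 = 313
Selection 14: 313 + 100 = 413
Selection 15: 413 + 100 = 513

1085, 1185, 1285, 1385, 1485, 1585, 1685, 1785, 1885, 13, 113, 213, 313, 413, 513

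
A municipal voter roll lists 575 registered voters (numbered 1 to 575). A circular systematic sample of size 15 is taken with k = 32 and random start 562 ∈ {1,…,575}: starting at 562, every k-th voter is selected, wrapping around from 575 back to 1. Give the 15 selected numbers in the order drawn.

Selection 1: 562
Selection 2: 562 + 32 = 594 → 594 − 575 = 19
Selection 3: 19 + 32 = 51
Selection 4: 51 + 32 = 83
Selection 5: 83 + 32 = 115
Selection 6: 115 + 32 = 147
Selection 7: 147 + 32 = 179
Selection 8: 179 + 32 = 211
Selection 9: 211 + 32 = 243
Selection 10: 243 + 32 = 275
Selection 11: 275 + 32 = 307
Selection 12: 307 + 32 = 339
Selection 13: 339 + 32 = 371
Selection 14: 371 + 32 = 403
Selection 15: 403 + 32 = 435

562, 19, 51, 83, 115, 147, 179, 211, 243, 275, 307, 339, 371, 403, 435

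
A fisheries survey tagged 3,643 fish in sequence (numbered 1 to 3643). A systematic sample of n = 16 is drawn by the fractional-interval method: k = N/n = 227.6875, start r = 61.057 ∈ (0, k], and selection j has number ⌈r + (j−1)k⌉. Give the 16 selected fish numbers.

j=1: r + 0k = 61.057 → ⌈·⌉ = 62
j=2: r + 1k = 288.7445 → ⌈·⌉ = 289
j=3: r + 2k = 516.432 → ⌈·⌉ = 517
j=4: r + 3k = 744.1195 → ⌈·⌉ = 745
j=5: r + 4k = 971.807 → ⌈·⌉ = 972
j=6: r + 5k = 1199.4945 → ⌈·⌉ = 1200
j=7: r + 6k = 1427.182 → ⌈·⌉ = 1428
j=8: r + 7k = 1654.8695 → ⌈·⌉ = 1655
j=9: r + 8k = 1882.557 → ⌈·⌉ = 1883
j=10: r + 9k = 2110.2445 → ⌈·⌉ = 2111
j=11: r + 10k = 2337.932 → ⌈·⌉ = 2338
j=12: r + 11k = 2565.6195 → ⌈·⌉ = 2566
j=13: r + 12k = 2793.307 → ⌈·⌉ = 2794
j=14: r + 13k = 3020.9945 → ⌈·⌉ = 3021
j=15: r + 14k = 3248.682 → ⌈·⌉ = 3249
j=16: r + 15k = 3476.3695 → ⌈·⌉ = 3477

62, 289, 517, 745, 972, 1200, 1428, 1655, 1883, 2111, 2338, 2566, 2794, 3021, 3249, 3477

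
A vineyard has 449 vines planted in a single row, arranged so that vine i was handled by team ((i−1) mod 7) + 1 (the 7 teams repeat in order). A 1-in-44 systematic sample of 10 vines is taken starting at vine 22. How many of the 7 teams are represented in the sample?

7

Consecutive selections differ by k = 44, so their team numbers differ by 44 mod 7 = 2.
gcd(44, 7) = 1, so the sample visits 7/1 = 7 distinct residues mod 7.
Start 22 is team 1; the teams hit are 1, 2, 3, 4, 5, 6, 7.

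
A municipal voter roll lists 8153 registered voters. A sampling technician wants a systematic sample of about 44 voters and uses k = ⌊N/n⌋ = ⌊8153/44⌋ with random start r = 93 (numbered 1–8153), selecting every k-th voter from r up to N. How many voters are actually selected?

44

k = ⌊8153/44⌋ = 185
Achieved size = ⌊(8153 − 93)/185⌋ + 1 = ⌊8060/185⌋ + 1 = 43 + 1 = 44
(last selection: 93 + 43×185 = 8048 ≤ 8153; next would be 8233 > 8153)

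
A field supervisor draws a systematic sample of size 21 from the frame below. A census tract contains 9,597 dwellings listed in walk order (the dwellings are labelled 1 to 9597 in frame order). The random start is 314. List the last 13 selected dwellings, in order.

k = N/n = 9597/21 = 457
9th selection = 314 + 8×457 = 3970
10th: 3970 + 457 = 4427
11th: 4427 + 457 = 4884
12th: 4884 + 457 = 5341
13th: 5341 + 457 = 5798
14th: 5798 + 457 = 6255
15th: 6255 + 457 = 6712
16th: 6712 + 457 = 7169
17th: 7169 + 457 = 7626
18th: 7626 + 457 = 8083
19th: 8083 + 457 = 8540
20th: 8540 + 457 = 8997
21st: 8997 + 457 = 9454

3970, 4427, 4884, 5341, 5798, 6255, 6712, 7169, 7626, 8083, 8540, 8997, 9454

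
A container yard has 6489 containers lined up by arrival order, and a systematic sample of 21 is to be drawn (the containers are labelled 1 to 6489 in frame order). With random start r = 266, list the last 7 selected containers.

k = N/n = 6489/21 = 309
15th selection = 266 + 14×309 = 4592
16th: 4592 + 309 = 4901
17th: 4901 + 309 = 5210
18th: 5210 + 309 = 5519
19th: 5519 + 309 = 5828
20th: 5828 + 309 = 6137
21st: 6137 + 309 = 6446

4592, 4901, 5210, 5519, 5828, 6137, 6446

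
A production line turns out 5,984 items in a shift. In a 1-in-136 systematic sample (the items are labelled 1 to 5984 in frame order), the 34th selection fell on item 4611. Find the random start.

123

k = 136
r = 4611 − (34−1)×136 = 4611 − 4488 = 123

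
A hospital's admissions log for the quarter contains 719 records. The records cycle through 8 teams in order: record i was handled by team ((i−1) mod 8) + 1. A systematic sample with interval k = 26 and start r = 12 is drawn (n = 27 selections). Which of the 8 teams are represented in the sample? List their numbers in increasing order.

2, 4, 6, 8

Consecutive selections differ by k = 26, so their team numbers differ by 26 mod 8 = 2.
gcd(26, 8) = 2, so the sample visits 8/2 = 4 distinct residues mod 8.
Start 12 is team 4; the teams hit are 2, 4, 6, 8.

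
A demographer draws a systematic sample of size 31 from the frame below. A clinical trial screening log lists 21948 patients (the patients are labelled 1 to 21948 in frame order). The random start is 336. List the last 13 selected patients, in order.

13080, 13788, 14496, 15204, 15912, 16620, 17328, 18036, 18744, 19452, 20160, 20868, 21576

k = N/n = 21948/31 = 708
19th selection = 336 + 18×708 = 13080
20th: 13080 + 708 = 13788
21st: 13788 + 708 = 14496
22nd: 14496 + 708 = 15204
23rd: 15204 + 708 = 15912
24th: 15912 + 708 = 16620
25th: 16620 + 708 = 17328
26th: 17328 + 708 = 18036
27th: 18036 + 708 = 18744
28th: 18744 + 708 = 19452
29th: 19452 + 708 = 20160
30th: 20160 + 708 = 20868
31st: 20868 + 708 = 21576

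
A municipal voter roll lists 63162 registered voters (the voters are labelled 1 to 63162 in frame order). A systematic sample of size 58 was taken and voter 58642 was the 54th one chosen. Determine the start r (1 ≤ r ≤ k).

925

k = 63162/58 = 1089
r = 58642 − (54−1)×1089 = 58642 − 57717 = 925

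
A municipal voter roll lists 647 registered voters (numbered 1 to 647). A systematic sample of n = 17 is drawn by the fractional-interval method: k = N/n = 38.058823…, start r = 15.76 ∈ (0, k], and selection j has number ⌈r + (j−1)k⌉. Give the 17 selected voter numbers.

j=1: r + 0k = 15.76 → ⌈·⌉ = 16
j=2: r + 1k = 53.818823… → ⌈·⌉ = 54
j=3: r + 2k = 91.877647… → ⌈·⌉ = 92
j=4: r + 3k = 129.936470… → ⌈·⌉ = 130
j=5: r + 4k = 167.995294… → ⌈·⌉ = 168
j=6: r + 5k = 206.054117… → ⌈·⌉ = 207
j=7: r + 6k = 244.112941… → ⌈·⌉ = 245
j=8: r + 7k = 282.171764… → ⌈·⌉ = 283
j=9: r + 8k = 320.230588… → ⌈·⌉ = 321
j=10: r + 9k = 358.289411… → ⌈·⌉ = 359
j=11: r + 10k = 396.348235… → ⌈·⌉ = 397
j=12: r + 11k = 434.407058… → ⌈·⌉ = 435
j=13: r + 12k = 472.465882… → ⌈·⌉ = 473
j=14: r + 13k = 510.524705… → ⌈·⌉ = 511
j=15: r + 14k = 548.583529… → ⌈·⌉ = 549
j=16: r + 15k = 586.642352… → ⌈·⌉ = 587
j=17: r + 16k = 624.701176… → ⌈·⌉ = 625

16, 54, 92, 130, 168, 207, 245, 283, 321, 359, 397, 435, 473, 511, 549, 587, 625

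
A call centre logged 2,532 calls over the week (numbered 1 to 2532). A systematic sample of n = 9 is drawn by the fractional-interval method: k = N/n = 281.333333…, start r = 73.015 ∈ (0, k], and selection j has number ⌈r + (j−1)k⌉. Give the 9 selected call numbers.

74, 355, 636, 918, 1199, 1480, 1762, 2043, 2324

j=1: r + 0k = 73.015 → ⌈·⌉ = 74
j=2: r + 1k = 354.348333… → ⌈·⌉ = 355
j=3: r + 2k = 635.681666… → ⌈·⌉ = 636
j=4: r + 3k = 917.015 → ⌈·⌉ = 918
j=5: r + 4k = 1198.348333… → ⌈·⌉ = 1199
j=6: r + 5k = 1479.681666… → ⌈·⌉ = 1480
j=7: r + 6k = 1761.015 → ⌈·⌉ = 1762
j=8: r + 7k = 2042.348333… → ⌈·⌉ = 2043
j=9: r + 8k = 2323.681666… → ⌈·⌉ = 2324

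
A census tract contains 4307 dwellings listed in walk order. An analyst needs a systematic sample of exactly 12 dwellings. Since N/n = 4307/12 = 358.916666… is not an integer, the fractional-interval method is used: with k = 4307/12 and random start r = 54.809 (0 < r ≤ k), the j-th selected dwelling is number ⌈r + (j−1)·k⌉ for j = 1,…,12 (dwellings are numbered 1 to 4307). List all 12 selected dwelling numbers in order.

j=1: r + 0k = 54.809 → ⌈·⌉ = 55
j=2: r + 1k = 413.725666… → ⌈·⌉ = 414
j=3: r + 2k = 772.642333… → ⌈·⌉ = 773
j=4: r + 3k = 1131.559 → ⌈·⌉ = 1132
j=5: r + 4k = 1490.475666… → ⌈·⌉ = 1491
j=6: r + 5k = 1849.392333… → ⌈·⌉ = 1850
j=7: r + 6k = 2208.309 → ⌈·⌉ = 2209
j=8: r + 7k = 2567.225666… → ⌈·⌉ = 2568
j=9: r + 8k = 2926.142333… → ⌈·⌉ = 2927
j=10: r + 9k = 3285.059 → ⌈·⌉ = 3286
j=11: r + 10k = 3643.975666… → ⌈·⌉ = 3644
j=12: r + 11k = 4002.892333… → ⌈·⌉ = 4003

55, 414, 773, 1132, 1491, 1850, 2209, 2568, 2927, 3286, 3644, 4003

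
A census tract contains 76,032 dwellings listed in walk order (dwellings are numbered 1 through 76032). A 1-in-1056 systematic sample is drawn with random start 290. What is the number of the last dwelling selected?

k = 1056
72nd selection = r + (72−1)·k = 290 + 71×1056 = 290 + 74976 = 75266

75266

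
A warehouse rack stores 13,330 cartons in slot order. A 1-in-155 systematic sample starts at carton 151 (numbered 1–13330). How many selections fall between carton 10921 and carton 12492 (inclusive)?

k = 155
First selection ≥ 10921: 151 + ⌈(10921−151)/155⌉·155 = 151 + 70×155 = 11001
Last selection ≤ 12492: 151 + ⌊(12492−151)/155⌋·155 = 151 + 79×155 = 12396
Count = 79 − 70 + 1 = 10

10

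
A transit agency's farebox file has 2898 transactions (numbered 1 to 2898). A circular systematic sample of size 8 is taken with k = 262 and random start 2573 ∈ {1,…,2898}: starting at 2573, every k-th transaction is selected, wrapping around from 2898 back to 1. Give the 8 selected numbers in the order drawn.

Selection 1: 2573
Selection 2: 2573 + 262 = 2835
Selection 3: 2835 + 262 = 3097 → 3097 − 2898 = 199
Selection 4: 199 + 262 = 461
Selection 5: 461 + 262 = 723
Selection 6: 723 + 262 = 985
Selection 7: 985 + 262 = 1247
Selection 8: 1247 + 262 = 1509

2573, 2835, 199, 461, 723, 985, 1247, 1509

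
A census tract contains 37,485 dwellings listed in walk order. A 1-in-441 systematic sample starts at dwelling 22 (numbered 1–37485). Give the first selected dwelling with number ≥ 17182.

k = 441
Steps past start: ⌈(17182 − 22)/441⌉ = ⌈17160/441⌉ = 39
Selected dwelling: 22 + 39×441 = 17221

17221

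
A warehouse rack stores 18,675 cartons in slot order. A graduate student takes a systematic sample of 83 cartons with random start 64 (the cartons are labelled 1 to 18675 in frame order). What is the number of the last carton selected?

18514

k = 18675/83 = 225
83rd selection = r + (83−1)·k = 64 + 82×225 = 64 + 18450 = 18514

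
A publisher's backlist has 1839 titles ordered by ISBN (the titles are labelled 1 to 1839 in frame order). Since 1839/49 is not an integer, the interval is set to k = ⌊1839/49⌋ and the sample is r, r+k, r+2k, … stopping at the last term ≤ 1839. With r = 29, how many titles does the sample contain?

49

k = ⌊1839/49⌋ = 37
Achieved size = ⌊(1839 − 29)/37⌋ + 1 = ⌊1810/37⌋ + 1 = 48 + 1 = 49
(last selection: 29 + 48×37 = 1805 ≤ 1839; next would be 1842 > 1839)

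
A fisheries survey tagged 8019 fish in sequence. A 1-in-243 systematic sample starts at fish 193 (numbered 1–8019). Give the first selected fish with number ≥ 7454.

k = 243
Steps past start: ⌈(7454 − 193)/243⌉ = ⌈7261/243⌉ = 30
Selected fish: 193 + 30×243 = 7483

7483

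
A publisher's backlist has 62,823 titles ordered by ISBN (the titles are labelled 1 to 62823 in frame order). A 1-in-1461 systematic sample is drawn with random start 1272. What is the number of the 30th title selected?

k = 1461
30th selection = r + (30−1)·k = 1272 + 29×1461 = 1272 + 42369 = 43641

43641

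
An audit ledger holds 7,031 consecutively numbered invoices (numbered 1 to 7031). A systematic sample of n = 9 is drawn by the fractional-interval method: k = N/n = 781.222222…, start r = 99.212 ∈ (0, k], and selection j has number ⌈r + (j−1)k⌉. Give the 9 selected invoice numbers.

j=1: r + 0k = 99.212 → ⌈·⌉ = 100
j=2: r + 1k = 880.434222… → ⌈·⌉ = 881
j=3: r + 2k = 1661.656444… → ⌈·⌉ = 1662
j=4: r + 3k = 2442.878666… → ⌈·⌉ = 2443
j=5: r + 4k = 3224.100888… → ⌈·⌉ = 3225
j=6: r + 5k = 4005.323111… → ⌈·⌉ = 4006
j=7: r + 6k = 4786.545333… → ⌈·⌉ = 4787
j=8: r + 7k = 5567.767555… → ⌈·⌉ = 5568
j=9: r + 8k = 6348.989777… → ⌈·⌉ = 6349

100, 881, 1662, 2443, 3225, 4006, 4787, 5568, 6349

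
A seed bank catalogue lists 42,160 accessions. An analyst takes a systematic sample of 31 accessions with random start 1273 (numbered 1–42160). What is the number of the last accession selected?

42073

k = 42160/31 = 1360
31st selection = r + (31−1)·k = 1273 + 30×1360 = 1273 + 40800 = 42073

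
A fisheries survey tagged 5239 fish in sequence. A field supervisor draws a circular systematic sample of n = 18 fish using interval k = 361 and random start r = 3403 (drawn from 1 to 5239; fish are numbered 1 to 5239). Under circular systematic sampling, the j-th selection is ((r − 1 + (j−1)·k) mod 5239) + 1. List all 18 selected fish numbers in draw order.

Selection 1: 3403
Selection 2: 3403 + 361 = 3764
Selection 3: 3764 + 361 = 4125
Selection 4: 4125 + 361 = 4486
Selection 5: 4486 + 361 = 4847
Selection 6: 4847 + 361 = 5208
Selection 7: 5208 + 361 = 5569 → 5569 − 5239 = 330
Selection 8: 330 + 361 = 691
Selection 9: 691 + 361 = 1052
Selection 10: 1052 + 361 = 1413
Selection 11: 1413 + 361 = 1774
Selection 12: 1774 + 361 = 2135
Selection 13: 2135 + 361 = 2496
Selection 14: 2496 + 361 = 2857
Selection 15: 2857 + 361 = 3218
Selection 16: 3218 + 361 = 3579
Selection 17: 3579 + 361 = 3940
Selection 18: 3940 + 361 = 4301

3403, 3764, 4125, 4486, 4847, 5208, 330, 691, 1052, 1413, 1774, 2135, 2496, 2857, 3218, 3579, 3940, 4301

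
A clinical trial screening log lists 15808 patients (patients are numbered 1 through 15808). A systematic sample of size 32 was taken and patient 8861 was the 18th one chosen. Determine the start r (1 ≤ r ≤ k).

463

k = 15808/32 = 494
r = 8861 − (18−1)×494 = 8861 − 8398 = 463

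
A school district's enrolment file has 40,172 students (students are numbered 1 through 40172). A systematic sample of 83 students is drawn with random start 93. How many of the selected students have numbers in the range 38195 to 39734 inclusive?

k = 40172/83 = 484
First selection ≥ 38195: 93 + ⌈(38195−93)/484⌉·484 = 93 + 79×484 = 38329
Last selection ≤ 39734: 93 + ⌊(39734−93)/484⌋·484 = 93 + 81×484 = 39297
Count = 81 − 79 + 1 = 3

3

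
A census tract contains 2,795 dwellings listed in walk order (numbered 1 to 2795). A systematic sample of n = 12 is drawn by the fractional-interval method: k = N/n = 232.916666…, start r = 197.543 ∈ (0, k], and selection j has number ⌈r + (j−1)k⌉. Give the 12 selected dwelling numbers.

j=1: r + 0k = 197.543 → ⌈·⌉ = 198
j=2: r + 1k = 430.459666… → ⌈·⌉ = 431
j=3: r + 2k = 663.376333… → ⌈·⌉ = 664
j=4: r + 3k = 896.293 → ⌈·⌉ = 897
j=5: r + 4k = 1129.209666… → ⌈·⌉ = 1130
j=6: r + 5k = 1362.126333… → ⌈·⌉ = 1363
j=7: r + 6k = 1595.043 → ⌈·⌉ = 1596
j=8: r + 7k = 1827.959666… → ⌈·⌉ = 1828
j=9: r + 8k = 2060.876333… → ⌈·⌉ = 2061
j=10: r + 9k = 2293.793 → ⌈·⌉ = 2294
j=11: r + 10k = 2526.709666… → ⌈·⌉ = 2527
j=12: r + 11k = 2759.626333… → ⌈·⌉ = 2760

198, 431, 664, 897, 1130, 1363, 1596, 1828, 2061, 2294, 2527, 2760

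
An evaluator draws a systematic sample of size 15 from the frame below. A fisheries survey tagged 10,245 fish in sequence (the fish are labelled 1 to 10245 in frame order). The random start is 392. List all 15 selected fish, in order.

k = N/n = 10245/15 = 683
fish 1: 392
fish 2: 392 + 683 = 1075
fish 3: 1075 + 683 = 1758
fish 4: 1758 + 683 = 2441
fish 5: 2441 + 683 = 3124
fish 6: 3124 + 683 = 3807
fish 7: 3807 + 683 = 4490
fish 8: 4490 + 683 = 5173
fish 9: 5173 + 683 = 5856
fish 10: 5856 + 683 = 6539
fish 11: 6539 + 683 = 7222
fish 12: 7222 + 683 = 7905
fish 13: 7905 + 683 = 8588
fish 14: 8588 + 683 = 9271
fish 15: 9271 + 683 = 9954

392, 1075, 1758, 2441, 3124, 3807, 4490, 5173, 5856, 6539, 7222, 7905, 8588, 9271, 9954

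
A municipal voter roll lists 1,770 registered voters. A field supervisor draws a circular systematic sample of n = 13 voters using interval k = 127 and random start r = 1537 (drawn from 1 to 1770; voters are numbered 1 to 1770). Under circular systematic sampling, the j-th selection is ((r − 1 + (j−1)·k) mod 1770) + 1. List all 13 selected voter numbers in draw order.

Selection 1: 1537
Selection 2: 1537 + 127 = 1664
Selection 3: 1664 + 127 = 1791 → 1791 − 1770 = 21
Selection 4: 21 + 127 = 148
Selection 5: 148 + 127 = 275
Selection 6: 275 + 127 = 402
Selection 7: 402 + 127 = 529
Selection 8: 529 + 127 = 656
Selection 9: 656 + 127 = 783
Selection 10: 783 + 127 = 910
Selection 11: 910 + 127 = 1037
Selection 12: 1037 + 127 = 1164
Selection 13: 1164 + 127 = 1291

1537, 1664, 21, 148, 275, 402, 529, 656, 783, 910, 1037, 1164, 1291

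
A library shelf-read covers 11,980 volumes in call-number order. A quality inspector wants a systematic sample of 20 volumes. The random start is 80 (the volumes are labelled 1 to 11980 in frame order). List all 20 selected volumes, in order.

k = N/n = 11980/20 = 599
volume 1: 80
volume 2: 80 + 599 = 679
volume 3: 679 + 599 = 1278
volume 4: 1278 + 599 = 1877
volume 5: 1877 + 599 = 2476
volume 6: 2476 + 599 = 3075
volume 7: 3075 + 599 = 3674
volume 8: 3674 + 599 = 4273
volume 9: 4273 + 599 = 4872
volume 10: 4872 + 599 = 5471
volume 11: 5471 + 599 = 6070
volume 12: 6070 + 599 = 6669
volume 13: 6669 + 599 = 7268
volume 14: 7268 + 599 = 7867
volume 15: 7867 + 599 = 8466
volume 16: 8466 + 599 = 9065
volume 17: 9065 + 599 = 9664
volume 18: 9664 + 599 = 10263
volume 19: 10263 + 599 = 10862
volume 20: 10862 + 599 = 11461

80, 679, 1278, 1877, 2476, 3075, 3674, 4273, 4872, 5471, 6070, 6669, 7268, 7867, 8466, 9065, 9664, 10263, 10862, 11461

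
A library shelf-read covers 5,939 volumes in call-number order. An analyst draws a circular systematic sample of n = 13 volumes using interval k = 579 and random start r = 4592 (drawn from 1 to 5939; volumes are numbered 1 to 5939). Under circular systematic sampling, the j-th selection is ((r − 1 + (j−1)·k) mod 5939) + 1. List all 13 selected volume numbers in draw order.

4592, 5171, 5750, 390, 969, 1548, 2127, 2706, 3285, 3864, 4443, 5022, 5601

Selection 1: 4592
Selection 2: 4592 + 579 = 5171
Selection 3: 5171 + 579 = 5750
Selection 4: 5750 + 579 = 6329 → 6329 − 5939 = 390
Selection 5: 390 + 579 = 969
Selection 6: 969 + 579 = 1548
Selection 7: 1548 + 579 = 2127
Selection 8: 2127 + 579 = 2706
Selection 9: 2706 + 579 = 3285
Selection 10: 3285 + 579 = 3864
Selection 11: 3864 + 579 = 4443
Selection 12: 4443 + 579 = 5022
Selection 13: 5022 + 579 = 5601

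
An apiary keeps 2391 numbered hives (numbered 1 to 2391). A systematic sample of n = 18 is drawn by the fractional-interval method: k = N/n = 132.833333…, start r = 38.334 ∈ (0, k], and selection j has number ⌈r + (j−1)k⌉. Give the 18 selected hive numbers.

39, 172, 305, 437, 570, 703, 836, 969, 1102, 1234, 1367, 1500, 1633, 1766, 1899, 2031, 2164, 2297

j=1: r + 0k = 38.334 → ⌈·⌉ = 39
j=2: r + 1k = 171.167333… → ⌈·⌉ = 172
j=3: r + 2k = 304.000666… → ⌈·⌉ = 305
j=4: r + 3k = 436.834 → ⌈·⌉ = 437
j=5: r + 4k = 569.667333… → ⌈·⌉ = 570
j=6: r + 5k = 702.500666… → ⌈·⌉ = 703
j=7: r + 6k = 835.334 → ⌈·⌉ = 836
j=8: r + 7k = 968.167333… → ⌈·⌉ = 969
j=9: r + 8k = 1101.000666… → ⌈·⌉ = 1102
j=10: r + 9k = 1233.834 → ⌈·⌉ = 1234
j=11: r + 10k = 1366.667333… → ⌈·⌉ = 1367
j=12: r + 11k = 1499.500666… → ⌈·⌉ = 1500
j=13: r + 12k = 1632.334 → ⌈·⌉ = 1633
j=14: r + 13k = 1765.167333… → ⌈·⌉ = 1766
j=15: r + 14k = 1898.000666… → ⌈·⌉ = 1899
j=16: r + 15k = 2030.834 → ⌈·⌉ = 2031
j=17: r + 16k = 2163.667333… → ⌈·⌉ = 2164
j=18: r + 17k = 2296.500666… → ⌈·⌉ = 2297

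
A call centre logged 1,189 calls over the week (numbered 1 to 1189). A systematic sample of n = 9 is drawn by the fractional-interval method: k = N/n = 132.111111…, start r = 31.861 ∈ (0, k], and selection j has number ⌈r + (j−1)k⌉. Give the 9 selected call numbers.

j=1: r + 0k = 31.861 → ⌈·⌉ = 32
j=2: r + 1k = 163.972111… → ⌈·⌉ = 164
j=3: r + 2k = 296.083222… → ⌈·⌉ = 297
j=4: r + 3k = 428.194333… → ⌈·⌉ = 429
j=5: r + 4k = 560.305444… → ⌈·⌉ = 561
j=6: r + 5k = 692.416555… → ⌈·⌉ = 693
j=7: r + 6k = 824.527666… → ⌈·⌉ = 825
j=8: r + 7k = 956.638777… → ⌈·⌉ = 957
j=9: r + 8k = 1088.749888… → ⌈·⌉ = 1089

32, 164, 297, 429, 561, 693, 825, 957, 1089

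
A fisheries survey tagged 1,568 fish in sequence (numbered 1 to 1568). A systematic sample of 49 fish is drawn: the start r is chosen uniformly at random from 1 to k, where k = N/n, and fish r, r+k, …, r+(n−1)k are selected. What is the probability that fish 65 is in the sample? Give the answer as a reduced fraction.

k = 1568/49 = 32.
Fish 65 is selected iff r ≡ 65 (mod 32); exactly one such r in {1,…,32}.
Inclusion probability = 1/32.

1/32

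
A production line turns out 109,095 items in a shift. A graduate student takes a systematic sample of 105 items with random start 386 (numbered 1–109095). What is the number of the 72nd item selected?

74155

k = 109095/105 = 1039
72nd selection = r + (72−1)·k = 386 + 71×1039 = 386 + 73769 = 74155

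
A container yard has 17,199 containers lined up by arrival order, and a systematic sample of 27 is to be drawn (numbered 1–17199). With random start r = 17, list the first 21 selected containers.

k = N/n = 17199/27 = 637
container 1: 17
container 2: 17 + 637 = 654
container 3: 654 + 637 = 1291
container 4: 1291 + 637 = 1928
container 5: 1928 + 637 = 2565
container 6: 2565 + 637 = 3202
container 7: 3202 + 637 = 3839
container 8: 3839 + 637 = 4476
container 9: 4476 + 637 = 5113
container 10: 5113 + 637 = 5750
container 11: 5750 + 637 = 6387
container 12: 6387 + 637 = 7024
container 13: 7024 + 637 = 7661
container 14: 7661 + 637 = 8298
container 15: 8298 + 637 = 8935
container 16: 8935 + 637 = 9572
container 17: 9572 + 637 = 10209
container 18: 10209 + 637 = 10846
container 19: 10846 + 637 = 11483
container 20: 11483 + 637 = 12120
container 21: 12120 + 637 = 12757

17, 654, 1291, 1928, 2565, 3202, 3839, 4476, 5113, 5750, 6387, 7024, 7661, 8298, 8935, 9572, 10209, 10846, 11483, 12120, 12757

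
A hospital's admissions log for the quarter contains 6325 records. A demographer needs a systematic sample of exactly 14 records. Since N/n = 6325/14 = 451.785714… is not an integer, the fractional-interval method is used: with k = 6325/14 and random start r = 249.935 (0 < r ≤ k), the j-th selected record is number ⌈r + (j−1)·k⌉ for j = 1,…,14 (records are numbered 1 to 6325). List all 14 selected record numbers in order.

250, 702, 1154, 1606, 2058, 2509, 2961, 3413, 3865, 4317, 4768, 5220, 5672, 6124

j=1: r + 0k = 249.935 → ⌈·⌉ = 250
j=2: r + 1k = 701.720714… → ⌈·⌉ = 702
j=3: r + 2k = 1153.506428… → ⌈·⌉ = 1154
j=4: r + 3k = 1605.292142… → ⌈·⌉ = 1606
j=5: r + 4k = 2057.077857… → ⌈·⌉ = 2058
j=6: r + 5k = 2508.863571… → ⌈·⌉ = 2509
j=7: r + 6k = 2960.649285… → ⌈·⌉ = 2961
j=8: r + 7k = 3412.435 → ⌈·⌉ = 3413
j=9: r + 8k = 3864.220714… → ⌈·⌉ = 3865
j=10: r + 9k = 4316.006428… → ⌈·⌉ = 4317
j=11: r + 10k = 4767.792142… → ⌈·⌉ = 4768
j=12: r + 11k = 5219.577857… → ⌈·⌉ = 5220
j=13: r + 12k = 5671.363571… → ⌈·⌉ = 5672
j=14: r + 13k = 6123.149285… → ⌈·⌉ = 6124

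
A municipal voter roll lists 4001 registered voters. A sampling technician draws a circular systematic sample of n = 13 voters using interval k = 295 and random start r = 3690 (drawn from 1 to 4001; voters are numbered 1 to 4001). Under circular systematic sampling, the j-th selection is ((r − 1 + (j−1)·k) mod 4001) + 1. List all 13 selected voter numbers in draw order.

Selection 1: 3690
Selection 2: 3690 + 295 = 3985
Selection 3: 3985 + 295 = 4280 → 4280 − 4001 = 279
Selection 4: 279 + 295 = 574
Selection 5: 574 + 295 = 869
Selection 6: 869 + 295 = 1164
Selection 7: 1164 + 295 = 1459
Selection 8: 1459 + 295 = 1754
Selection 9: 1754 + 295 = 2049
Selection 10: 2049 + 295 = 2344
Selection 11: 2344 + 295 = 2639
Selection 12: 2639 + 295 = 2934
Selection 13: 2934 + 295 = 3229

3690, 3985, 279, 574, 869, 1164, 1459, 1754, 2049, 2344, 2639, 2934, 3229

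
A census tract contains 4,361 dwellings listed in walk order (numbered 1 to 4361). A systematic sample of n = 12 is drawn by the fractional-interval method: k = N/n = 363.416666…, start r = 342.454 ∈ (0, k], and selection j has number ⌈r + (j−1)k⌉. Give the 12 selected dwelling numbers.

j=1: r + 0k = 342.454 → ⌈·⌉ = 343
j=2: r + 1k = 705.870666… → ⌈·⌉ = 706
j=3: r + 2k = 1069.287333… → ⌈·⌉ = 1070
j=4: r + 3k = 1432.704 → ⌈·⌉ = 1433
j=5: r + 4k = 1796.120666… → ⌈·⌉ = 1797
j=6: r + 5k = 2159.537333… → ⌈·⌉ = 2160
j=7: r + 6k = 2522.954 → ⌈·⌉ = 2523
j=8: r + 7k = 2886.370666… → ⌈·⌉ = 2887
j=9: r + 8k = 3249.787333… → ⌈·⌉ = 3250
j=10: r + 9k = 3613.204 → ⌈·⌉ = 3614
j=11: r + 10k = 3976.620666… → ⌈·⌉ = 3977
j=12: r + 11k = 4340.037333… → ⌈·⌉ = 4341

343, 706, 1070, 1433, 1797, 2160, 2523, 2887, 3250, 3614, 3977, 4341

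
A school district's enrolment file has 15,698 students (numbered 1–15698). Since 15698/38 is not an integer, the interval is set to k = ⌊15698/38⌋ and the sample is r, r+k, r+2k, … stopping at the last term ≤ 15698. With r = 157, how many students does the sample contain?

k = ⌊15698/38⌋ = 413
Achieved size = ⌊(15698 − 157)/413⌋ + 1 = ⌊15541/413⌋ + 1 = 37 + 1 = 38
(last selection: 157 + 37×413 = 15438 ≤ 15698; next would be 15851 > 15698)

38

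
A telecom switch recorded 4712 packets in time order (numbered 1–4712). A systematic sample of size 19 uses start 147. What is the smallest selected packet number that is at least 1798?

1883

k = 4712/19 = 248
Steps past start: ⌈(1798 − 147)/248⌉ = ⌈1651/248⌉ = 7
Selected packet: 147 + 7×248 = 1883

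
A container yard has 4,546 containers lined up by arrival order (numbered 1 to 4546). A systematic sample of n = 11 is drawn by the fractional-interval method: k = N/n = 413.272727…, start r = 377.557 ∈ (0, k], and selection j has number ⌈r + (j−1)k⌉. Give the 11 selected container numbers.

j=1: r + 0k = 377.557 → ⌈·⌉ = 378
j=2: r + 1k = 790.829727… → ⌈·⌉ = 791
j=3: r + 2k = 1204.102454… → ⌈·⌉ = 1205
j=4: r + 3k = 1617.375181… → ⌈·⌉ = 1618
j=5: r + 4k = 2030.647909… → ⌈·⌉ = 2031
j=6: r + 5k = 2443.920636… → ⌈·⌉ = 2444
j=7: r + 6k = 2857.193363… → ⌈·⌉ = 2858
j=8: r + 7k = 3270.466090… → ⌈·⌉ = 3271
j=9: r + 8k = 3683.738818… → ⌈·⌉ = 3684
j=10: r + 9k = 4097.011545… → ⌈·⌉ = 4098
j=11: r + 10k = 4510.284272… → ⌈·⌉ = 4511

378, 791, 1205, 1618, 2031, 2444, 2858, 3271, 3684, 4098, 4511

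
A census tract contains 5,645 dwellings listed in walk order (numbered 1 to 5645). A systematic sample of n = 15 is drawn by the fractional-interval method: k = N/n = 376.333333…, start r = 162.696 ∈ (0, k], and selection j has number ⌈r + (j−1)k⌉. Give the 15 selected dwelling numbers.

163, 540, 916, 1292, 1669, 2045, 2421, 2798, 3174, 3550, 3927, 4303, 4679, 5056, 5432

j=1: r + 0k = 162.696 → ⌈·⌉ = 163
j=2: r + 1k = 539.029333… → ⌈·⌉ = 540
j=3: r + 2k = 915.362666… → ⌈·⌉ = 916
j=4: r + 3k = 1291.696 → ⌈·⌉ = 1292
j=5: r + 4k = 1668.029333… → ⌈·⌉ = 1669
j=6: r + 5k = 2044.362666… → ⌈·⌉ = 2045
j=7: r + 6k = 2420.696 → ⌈·⌉ = 2421
j=8: r + 7k = 2797.029333… → ⌈·⌉ = 2798
j=9: r + 8k = 3173.362666… → ⌈·⌉ = 3174
j=10: r + 9k = 3549.696 → ⌈·⌉ = 3550
j=11: r + 10k = 3926.029333… → ⌈·⌉ = 3927
j=12: r + 11k = 4302.362666… → ⌈·⌉ = 4303
j=13: r + 12k = 4678.696 → ⌈·⌉ = 4679
j=14: r + 13k = 5055.029333… → ⌈·⌉ = 5056
j=15: r + 14k = 5431.362666… → ⌈·⌉ = 5432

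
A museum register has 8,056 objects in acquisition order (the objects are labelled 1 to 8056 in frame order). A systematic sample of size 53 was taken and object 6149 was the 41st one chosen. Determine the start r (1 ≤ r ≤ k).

k = 8056/53 = 152
r = 6149 − (41−1)×152 = 6149 − 6080 = 69

69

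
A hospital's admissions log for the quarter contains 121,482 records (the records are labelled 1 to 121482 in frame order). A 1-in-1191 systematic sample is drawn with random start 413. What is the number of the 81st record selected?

95693

k = 1191
81st selection = r + (81−1)·k = 413 + 80×1191 = 413 + 95280 = 95693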